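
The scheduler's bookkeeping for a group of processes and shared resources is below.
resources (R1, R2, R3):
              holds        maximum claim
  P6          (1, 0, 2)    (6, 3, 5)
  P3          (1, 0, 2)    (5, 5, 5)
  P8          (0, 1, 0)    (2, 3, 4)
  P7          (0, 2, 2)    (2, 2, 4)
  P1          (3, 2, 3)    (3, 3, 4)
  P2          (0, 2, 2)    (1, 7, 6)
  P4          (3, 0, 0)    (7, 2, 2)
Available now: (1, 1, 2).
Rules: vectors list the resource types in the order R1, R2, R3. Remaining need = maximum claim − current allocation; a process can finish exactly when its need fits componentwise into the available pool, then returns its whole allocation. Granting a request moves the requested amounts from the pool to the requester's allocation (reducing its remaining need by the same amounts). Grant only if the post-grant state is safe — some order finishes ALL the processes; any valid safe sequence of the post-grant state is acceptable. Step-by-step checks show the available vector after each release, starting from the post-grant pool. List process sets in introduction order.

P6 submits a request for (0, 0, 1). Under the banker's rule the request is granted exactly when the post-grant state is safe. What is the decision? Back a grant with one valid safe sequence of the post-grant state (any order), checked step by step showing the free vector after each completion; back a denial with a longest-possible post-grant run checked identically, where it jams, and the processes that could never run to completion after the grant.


GRANT: granting preserves safety; a valid post-grant sequence is P1, P7, P3, P6, P4, P8, P2.
Key observation: (1, 1, 1) free after granting still covers P1 first, and each release covers the next.
Step-by-step check of the post-grant state:
  pool = (1, 1, 1)
  run P1 (needs (0, 1, 1), free (1, 1, 1)); after release of (3, 2, 3) the pool is (4, 3, 4)
  run P7 (needs (2, 0, 2), free (4, 3, 4)); after release of (0, 2, 2) the pool is (4, 5, 6)
  run P3 (needs (4, 5, 3), free (4, 5, 6)); after release of (1, 0, 2) the pool is (5, 5, 8)
  run P6 (needs (5, 3, 2), free (5, 5, 8)); after release of (1, 0, 3) the pool is (6, 5, 11)
  run P4 (needs (4, 2, 2), free (6, 5, 11)); after release of (3, 0, 0) the pool is (9, 5, 11)
  run P8 (needs (2, 2, 4), free (9, 5, 11)); after release of (0, 1, 0) the pool is (9, 6, 11)
  run P2 (needs (1, 5, 4), free (9, 6, 11)); after release of (0, 2, 2) the pool is (9, 8, 13)


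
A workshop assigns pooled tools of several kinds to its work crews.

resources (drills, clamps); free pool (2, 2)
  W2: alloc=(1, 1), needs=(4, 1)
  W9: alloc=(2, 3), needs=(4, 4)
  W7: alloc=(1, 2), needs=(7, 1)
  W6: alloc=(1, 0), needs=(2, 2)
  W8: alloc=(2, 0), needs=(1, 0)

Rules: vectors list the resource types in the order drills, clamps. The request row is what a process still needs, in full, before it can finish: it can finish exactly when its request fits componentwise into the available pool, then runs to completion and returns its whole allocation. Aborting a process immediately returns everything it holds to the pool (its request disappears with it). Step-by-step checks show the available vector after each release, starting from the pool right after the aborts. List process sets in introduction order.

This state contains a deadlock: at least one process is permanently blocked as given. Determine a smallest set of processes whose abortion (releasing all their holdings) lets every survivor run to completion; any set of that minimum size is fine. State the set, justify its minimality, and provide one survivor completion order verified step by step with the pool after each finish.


The answer: abort W9.
Key observation: the deadlocked W7 becomes finishable only because W9 released (2, 3); it completes at step 4 below.
No smaller set exists: with zero aborts the deadlock remains.
Survivors finish in the order: W8, W2, W6, W7. Walking it through (pool after the aborts first):
  pool = (4, 5)
  run W8 (needs (1, 0), free (4, 5)); after release of (2, 0) the pool is (6, 5)
  run W2 (needs (4, 1), free (6, 5)); after release of (1, 1) the pool is (7, 6)
  run W6 (needs (2, 2), free (7, 6)); after release of (1, 0) the pool is (8, 6)
  run W7 (needs (7, 1), free (8, 6)); after release of (1, 2) the pool is (9, 8)


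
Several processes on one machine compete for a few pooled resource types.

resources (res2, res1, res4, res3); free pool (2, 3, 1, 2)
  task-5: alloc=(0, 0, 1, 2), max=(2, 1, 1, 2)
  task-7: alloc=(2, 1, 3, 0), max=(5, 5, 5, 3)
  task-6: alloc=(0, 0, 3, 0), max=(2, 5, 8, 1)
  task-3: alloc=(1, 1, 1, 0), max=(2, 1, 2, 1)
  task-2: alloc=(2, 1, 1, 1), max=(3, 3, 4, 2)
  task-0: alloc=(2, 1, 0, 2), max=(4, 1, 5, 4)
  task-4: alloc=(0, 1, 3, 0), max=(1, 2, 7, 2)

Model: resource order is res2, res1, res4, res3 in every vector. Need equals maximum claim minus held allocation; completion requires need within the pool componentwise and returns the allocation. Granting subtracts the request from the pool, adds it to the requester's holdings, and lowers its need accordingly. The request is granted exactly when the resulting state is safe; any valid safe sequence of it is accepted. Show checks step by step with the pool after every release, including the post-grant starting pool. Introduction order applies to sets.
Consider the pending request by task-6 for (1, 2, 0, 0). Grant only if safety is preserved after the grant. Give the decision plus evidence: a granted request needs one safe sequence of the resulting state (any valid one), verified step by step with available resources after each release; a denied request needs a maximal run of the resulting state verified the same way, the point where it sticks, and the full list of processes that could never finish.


GRANT — the state after the grant stays safe, e.g. via task-3, task-5, task-2, task-4, task-6, task-0, task-7.
Key observation: post-grant, (1, 1, 1, 2) remains, and an order beginning with task-3 completes everyone.
Verifying the post-grant state step by step:
  pool = (1, 1, 1, 2)
  run task-3 (needs (1, 0, 1, 1), free (1, 1, 1, 2)); after release of (1, 1, 1, 0) the pool is (2, 2, 2, 2)
  run task-5 (needs (2, 1, 0, 0), free (2, 2, 2, 2)); after release of (0, 0, 1, 2) the pool is (2, 2, 3, 4)
  run task-2 (needs (1, 2, 3, 1), free (2, 2, 3, 4)); after release of (2, 1, 1, 1) the pool is (4, 3, 4, 5)
  run task-4 (needs (1, 1, 4, 2), free (4, 3, 4, 5)); after release of (0, 1, 3, 0) the pool is (4, 4, 7, 5)
  run task-6 (needs (1, 3, 5, 1), free (4, 4, 7, 5)); after release of (1, 2, 3, 0) the pool is (5, 6, 10, 5)
  run task-0 (needs (2, 0, 5, 2), free (5, 6, 10, 5)); after release of (2, 1, 0, 2) the pool is (7, 7, 10, 7)
  run task-7 (needs (3, 4, 2, 3), free (7, 7, 10, 7)); after release of (2, 1, 3, 0) the pool is (9, 8, 13, 7)


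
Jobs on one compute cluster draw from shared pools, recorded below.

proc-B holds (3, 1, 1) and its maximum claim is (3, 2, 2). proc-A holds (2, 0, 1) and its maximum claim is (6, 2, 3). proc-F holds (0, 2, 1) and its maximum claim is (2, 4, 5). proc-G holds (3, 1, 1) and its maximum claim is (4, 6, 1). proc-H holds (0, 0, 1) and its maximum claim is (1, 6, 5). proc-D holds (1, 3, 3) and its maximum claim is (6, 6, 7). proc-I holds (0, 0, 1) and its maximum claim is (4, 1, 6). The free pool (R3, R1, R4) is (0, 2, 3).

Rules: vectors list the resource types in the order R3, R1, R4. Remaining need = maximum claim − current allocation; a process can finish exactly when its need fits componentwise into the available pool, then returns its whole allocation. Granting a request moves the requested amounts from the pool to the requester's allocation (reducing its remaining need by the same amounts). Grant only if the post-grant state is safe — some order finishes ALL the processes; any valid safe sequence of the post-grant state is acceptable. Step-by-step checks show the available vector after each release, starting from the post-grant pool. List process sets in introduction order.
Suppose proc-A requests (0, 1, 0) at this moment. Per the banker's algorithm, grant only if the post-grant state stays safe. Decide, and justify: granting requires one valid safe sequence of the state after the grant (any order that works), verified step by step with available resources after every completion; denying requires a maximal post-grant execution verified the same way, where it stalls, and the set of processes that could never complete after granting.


DENY. Granting would leave the state unsafe.
Key observation: after proc-B, proc-F the pool peaks at (3, 4, 5), and each blocked process is short somewhere: proc-A on R3; proc-G on R1; proc-H on R1; proc-D on R3; proc-I on R3.
After a pretend grant, a maximal execution: proc-B, proc-F — then nothing else fits. Step-by-step check:
  pool = (0, 1, 3)
  proc-B needs (0, 1, 1) <= (0, 1, 3) -> finishes; pool += (3, 1, 1) = (3, 2, 4)
  proc-F needs (2, 2, 4) <= (3, 2, 4) -> finishes; pool += (0, 2, 1) = (3, 4, 5)
  proc-A still needs (4, 1, 2) but only (3, 4, 5) is free — short on R3
  proc-G still needs (1, 5, 0) but only (3, 4, 5) is free — short on R1
  proc-H still needs (1, 6, 4) but only (3, 4, 5) is free — short on R1
  proc-D still needs (5, 3, 4) but only (3, 4, 5) is free — short on R3
  proc-I still needs (4, 1, 5) but only (3, 4, 5) is free — short on R3
Post-grant, the permanently blocked set is proc-A, proc-G, proc-H, proc-D and proc-I.


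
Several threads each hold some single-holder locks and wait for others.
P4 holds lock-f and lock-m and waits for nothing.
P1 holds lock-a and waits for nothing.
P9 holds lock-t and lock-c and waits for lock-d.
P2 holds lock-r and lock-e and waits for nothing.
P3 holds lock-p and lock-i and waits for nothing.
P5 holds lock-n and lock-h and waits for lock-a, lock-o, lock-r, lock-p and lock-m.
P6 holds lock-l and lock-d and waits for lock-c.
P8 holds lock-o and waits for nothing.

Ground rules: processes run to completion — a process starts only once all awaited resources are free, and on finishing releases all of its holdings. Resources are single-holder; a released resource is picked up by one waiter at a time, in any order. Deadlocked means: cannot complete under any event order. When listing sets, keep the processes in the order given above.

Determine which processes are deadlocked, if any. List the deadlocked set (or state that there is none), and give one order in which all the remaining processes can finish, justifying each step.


Deadlocked: P9 and P6.
Key observation: along P9 -> P6 -> P9, each member waits on what the next one holds — a deadlock; no other process is dragged down with it.
The rest can finish in the order P2, P3, P1, P8, P4, P5.
Step-by-step check:
  P2: no waits; runs immediately, freeing lock-r and lock-e
  P3: no waits; runs immediately, freeing lock-p and lock-i
  P1: no waits; runs immediately, freeing lock-a
  P8: no waits; runs immediately, freeing lock-o
  P4: no waits; runs immediately, freeing lock-f and lock-m
  P5 waits on lock-a, lock-o, lock-r, lock-p and lock-m — all released -> runs and releases lock-n and lock-h


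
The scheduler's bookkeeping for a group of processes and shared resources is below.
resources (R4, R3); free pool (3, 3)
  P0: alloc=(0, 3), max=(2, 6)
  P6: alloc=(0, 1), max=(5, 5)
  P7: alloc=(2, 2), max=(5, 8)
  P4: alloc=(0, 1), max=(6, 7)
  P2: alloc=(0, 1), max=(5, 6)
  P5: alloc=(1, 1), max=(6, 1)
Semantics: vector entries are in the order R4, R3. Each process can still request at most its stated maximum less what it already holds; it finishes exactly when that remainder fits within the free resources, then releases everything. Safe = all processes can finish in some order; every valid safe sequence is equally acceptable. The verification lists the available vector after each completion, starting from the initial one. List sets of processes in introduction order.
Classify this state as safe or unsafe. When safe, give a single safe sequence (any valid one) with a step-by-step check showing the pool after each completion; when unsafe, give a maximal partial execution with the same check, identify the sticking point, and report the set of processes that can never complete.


SAFE — a valid safe sequence is P0, P7, P6, P5, P2, P4.
Key observation: the first exact fit in this order is P0 — it needs (2, 3) with (3, 3) free, meeting a requested resource to the last unit.
Step-by-step check:
  pool = (3, 3)
  P0: need (2, 3) fits (3, 3); releases (0, 3), pool now (3, 6)
  P7: need (3, 6) fits (3, 6); releases (2, 2), pool now (5, 8)
  P6: need (5, 4) fits (5, 8); releases (0, 1), pool now (5, 9)
  P5: need (5, 0) fits (5, 9); releases (1, 1), pool now (6, 10)
  P2: need (5, 5) fits (6, 10); releases (0, 1), pool now (6, 11)
  P4: need (6, 6) fits (6, 11); releases (0, 1), pool now (6, 12)


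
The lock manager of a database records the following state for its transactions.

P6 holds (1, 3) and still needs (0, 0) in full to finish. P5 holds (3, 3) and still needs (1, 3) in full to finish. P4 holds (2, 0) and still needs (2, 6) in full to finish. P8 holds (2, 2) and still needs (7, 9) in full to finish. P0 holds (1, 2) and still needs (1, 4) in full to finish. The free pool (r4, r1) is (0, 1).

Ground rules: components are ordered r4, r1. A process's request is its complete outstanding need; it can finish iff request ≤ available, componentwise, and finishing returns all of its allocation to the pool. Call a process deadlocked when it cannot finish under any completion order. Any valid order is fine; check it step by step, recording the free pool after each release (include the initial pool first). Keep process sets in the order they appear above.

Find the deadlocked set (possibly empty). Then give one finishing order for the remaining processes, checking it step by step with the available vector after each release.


Nothing here is deadlocked.
Key observation: P6 leads a chain of completions in which each release enables another process.
A valid finishing order for the others: P6, P5, P4, P0, P8. Walking it through:
  pool = (0, 1)
  P6: need (0, 0) fits (0, 1); releases (1, 3), pool now (1, 4)
  P5: need (1, 3) fits (1, 4); releases (3, 3), pool now (4, 7)
  P4: need (2, 6) fits (4, 7); releases (2, 0), pool now (6, 7)
  P0: need (1, 4) fits (6, 7); releases (1, 2), pool now (7, 9)
  P8: need (7, 9) fits (7, 9); releases (2, 2), pool now (9, 11)


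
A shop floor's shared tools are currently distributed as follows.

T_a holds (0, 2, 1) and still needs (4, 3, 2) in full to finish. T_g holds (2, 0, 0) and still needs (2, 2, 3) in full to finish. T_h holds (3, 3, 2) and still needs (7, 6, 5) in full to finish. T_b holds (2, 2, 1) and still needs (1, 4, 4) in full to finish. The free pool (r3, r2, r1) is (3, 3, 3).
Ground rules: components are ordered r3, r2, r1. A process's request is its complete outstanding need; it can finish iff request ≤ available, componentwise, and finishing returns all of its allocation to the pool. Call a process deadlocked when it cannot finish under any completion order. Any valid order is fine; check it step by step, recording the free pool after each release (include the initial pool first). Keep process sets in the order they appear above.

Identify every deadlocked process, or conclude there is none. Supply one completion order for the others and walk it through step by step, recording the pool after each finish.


The deadlocked set is empty.
Key observation: no deadlock: T_g fits now, and the freed resources carry the rest through.
One completion order for the rest: T_g, T_a, T_b, T_h. Walking it through:
  pool = (3, 3, 3)
  T_g: need (2, 2, 3) fits (3, 3, 3); releases (2, 0, 0), pool now (5, 3, 3)
  T_a: need (4, 3, 2) fits (5, 3, 3); releases (0, 2, 1), pool now (5, 5, 4)
  T_b: need (1, 4, 4) fits (5, 5, 4); releases (2, 2, 1), pool now (7, 7, 5)
  T_h: need (7, 6, 5) fits (7, 7, 5); releases (3, 3, 2), pool now (10, 10, 7)


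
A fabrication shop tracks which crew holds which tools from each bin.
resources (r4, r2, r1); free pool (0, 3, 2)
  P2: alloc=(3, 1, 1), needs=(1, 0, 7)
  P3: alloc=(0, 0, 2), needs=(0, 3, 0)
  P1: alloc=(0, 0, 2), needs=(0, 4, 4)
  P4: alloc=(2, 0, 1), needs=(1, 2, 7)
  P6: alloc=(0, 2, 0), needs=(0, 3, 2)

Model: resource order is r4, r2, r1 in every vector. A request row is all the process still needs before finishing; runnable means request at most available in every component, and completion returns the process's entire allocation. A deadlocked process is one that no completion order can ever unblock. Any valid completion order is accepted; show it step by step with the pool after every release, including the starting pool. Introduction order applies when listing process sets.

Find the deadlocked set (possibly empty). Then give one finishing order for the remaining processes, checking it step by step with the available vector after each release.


Deadlocked set: P2 and P4.
Key observation: P6, P3, P1 can finish, but then (0, 5, 6) is all there is, and the blocked group's r4 demands exceed it.
One completion order for the rest: P6, P3, P1. Step-by-step check:
  pool = (0, 3, 2)
  run P6 (needs (0, 3, 2), free (0, 3, 2)); after release of (0, 2, 0) the pool is (0, 5, 2)
  run P3 (needs (0, 3, 0), free (0, 5, 2)); after release of (0, 0, 2) the pool is (0, 5, 4)
  run P1 (needs (0, 4, 4), free (0, 5, 4)); after release of (0, 0, 2) the pool is (0, 5, 6)
The stuck group stays short no matter what:
  P2 still needs (1, 0, 7) but only (0, 5, 6) is free — short on r4 and r1
  P4 still needs (1, 2, 7) but only (0, 5, 6) is free — short on r4 and r1


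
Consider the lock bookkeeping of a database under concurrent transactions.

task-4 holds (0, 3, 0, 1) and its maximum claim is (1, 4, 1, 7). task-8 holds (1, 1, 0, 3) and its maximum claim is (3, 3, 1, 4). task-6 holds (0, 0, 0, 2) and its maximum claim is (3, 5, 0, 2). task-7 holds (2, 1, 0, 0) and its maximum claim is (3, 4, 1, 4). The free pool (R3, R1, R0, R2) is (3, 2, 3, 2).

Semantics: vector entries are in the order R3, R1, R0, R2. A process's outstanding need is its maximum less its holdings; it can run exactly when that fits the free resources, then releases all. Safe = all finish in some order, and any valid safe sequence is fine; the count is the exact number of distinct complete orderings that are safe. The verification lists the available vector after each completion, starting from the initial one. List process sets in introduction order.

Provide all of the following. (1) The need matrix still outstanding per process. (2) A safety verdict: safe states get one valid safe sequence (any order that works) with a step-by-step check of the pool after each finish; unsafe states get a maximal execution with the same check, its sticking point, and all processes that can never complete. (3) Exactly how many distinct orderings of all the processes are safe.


(1) Need matrix, components ordered R3, R1, R0, R2:
  task-4: (1, 1, 1, 6)
  task-8: (2, 2, 1, 1)
  task-6: (3, 5, 0, 0)
  task-7: (1, 3, 1, 4)
(2) UNSAFE — no complete ordering exists.
Key observation: after task-8, task-7 the pool peaks at (6, 4, 3, 5), and each blocked process is short somewhere: task-4 on R2; task-6 on R1.
The run task-8, task-7 cannot be extended any further. Check, step by step:
  pool = (3, 2, 3, 2)
  run task-8 (needs (2, 2, 1, 1), free (3, 2, 3, 2)); after release of (1, 1, 0, 3) the pool is (4, 3, 3, 5)
  run task-7 (needs (1, 3, 1, 4), free (4, 3, 3, 5)); after release of (2, 1, 0, 0) the pool is (6, 4, 3, 5)
  blocked: task-4 wants (1, 1, 1, 6), pool (6, 4, 3, 5) — not enough R2
  blocked: task-6 wants (3, 5, 0, 0), pool (6, 4, 3, 5) — not enough R1
Permanently blocked: task-4 and task-6.
(3) Exactly 0 of the possible complete orderings are safe sequences.


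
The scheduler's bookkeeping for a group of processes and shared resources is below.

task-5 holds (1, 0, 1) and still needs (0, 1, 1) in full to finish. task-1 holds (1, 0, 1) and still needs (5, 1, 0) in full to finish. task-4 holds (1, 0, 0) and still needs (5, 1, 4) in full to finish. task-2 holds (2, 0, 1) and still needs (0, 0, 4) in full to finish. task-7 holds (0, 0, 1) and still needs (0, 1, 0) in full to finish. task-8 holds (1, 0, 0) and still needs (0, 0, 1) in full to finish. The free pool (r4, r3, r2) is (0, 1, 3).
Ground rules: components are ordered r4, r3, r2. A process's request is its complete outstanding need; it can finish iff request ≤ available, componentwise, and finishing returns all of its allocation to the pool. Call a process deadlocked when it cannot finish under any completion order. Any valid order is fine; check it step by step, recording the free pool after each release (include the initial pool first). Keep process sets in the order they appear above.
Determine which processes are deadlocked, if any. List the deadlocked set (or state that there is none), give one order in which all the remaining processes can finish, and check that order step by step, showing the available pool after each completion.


Deadlocked set: task-1 and task-4.
Key observation: the pool after task-7, task-5, task-2, task-8 is (4, 1, 6); every surviving request exceeds it in r4, so progress ends there.
One completion order for the rest: task-7, task-5, task-2, task-8. Verifying each step:
  pool = (0, 1, 3)
  task-7: need (0, 1, 0) fits (0, 1, 3); releases (0, 0, 1), pool now (0, 1, 4)
  task-5: need (0, 1, 1) fits (0, 1, 4); releases (1, 0, 1), pool now (1, 1, 5)
  task-2: need (0, 0, 4) fits (1, 1, 5); releases (2, 0, 1), pool now (3, 1, 6)
  task-8: need (0, 0, 1) fits (3, 1, 6); releases (1, 0, 0), pool now (4, 1, 6)
The blocked processes can never fit:
  task-1 cannot run: need (5, 1, 0) vs free (4, 1, 6) (insufficient r4)
  task-4 cannot run: need (5, 1, 4) vs free (4, 1, 6) (insufficient r4)


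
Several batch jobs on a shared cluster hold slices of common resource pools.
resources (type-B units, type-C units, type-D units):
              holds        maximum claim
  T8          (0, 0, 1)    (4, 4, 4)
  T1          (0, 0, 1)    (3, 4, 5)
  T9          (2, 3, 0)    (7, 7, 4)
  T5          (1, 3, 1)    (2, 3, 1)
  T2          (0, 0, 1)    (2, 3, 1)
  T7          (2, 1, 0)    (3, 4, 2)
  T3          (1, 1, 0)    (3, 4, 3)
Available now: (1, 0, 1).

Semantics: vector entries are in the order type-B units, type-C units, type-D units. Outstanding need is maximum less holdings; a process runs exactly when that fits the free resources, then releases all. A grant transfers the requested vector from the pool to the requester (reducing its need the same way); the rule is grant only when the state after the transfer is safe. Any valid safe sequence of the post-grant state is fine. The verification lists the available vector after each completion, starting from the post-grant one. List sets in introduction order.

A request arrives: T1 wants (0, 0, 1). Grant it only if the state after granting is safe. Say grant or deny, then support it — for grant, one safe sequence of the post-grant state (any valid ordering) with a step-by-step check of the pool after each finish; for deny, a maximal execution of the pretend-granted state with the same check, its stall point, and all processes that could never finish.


DENY. Granting would leave the state unsafe.
Key observation: no order helps: past T5, T2, T7, the free pool tops out at (4, 4, 2), below what each blocked process needs in type-D units.
Pretend the grant happened; the run T5, T2, T7 goes as far as possible. Walking it through:
  pool = (1, 0, 0)
  T5 needs (1, 0, 0) <= (1, 0, 0) -> finishes; pool += (1, 3, 1) = (2, 3, 1)
  T2 needs (2, 3, 0) <= (2, 3, 1) -> finishes; pool += (0, 0, 1) = (2, 3, 2)
  T7 needs (1, 3, 2) <= (2, 3, 2) -> finishes; pool += (2, 1, 0) = (4, 4, 2)
  T8 still needs (4, 4, 3) but only (4, 4, 2) is free — short on type-D units
  T1 still needs (3, 4, 3) but only (4, 4, 2) is free — short on type-D units
  T9 still needs (5, 4, 4) but only (4, 4, 2) is free — short on type-B units and type-D units
  T3 still needs (2, 3, 3) but only (4, 4, 2) is free — short on type-D units
Post-grant, the permanently blocked set is T8, T1, T9 and T3.


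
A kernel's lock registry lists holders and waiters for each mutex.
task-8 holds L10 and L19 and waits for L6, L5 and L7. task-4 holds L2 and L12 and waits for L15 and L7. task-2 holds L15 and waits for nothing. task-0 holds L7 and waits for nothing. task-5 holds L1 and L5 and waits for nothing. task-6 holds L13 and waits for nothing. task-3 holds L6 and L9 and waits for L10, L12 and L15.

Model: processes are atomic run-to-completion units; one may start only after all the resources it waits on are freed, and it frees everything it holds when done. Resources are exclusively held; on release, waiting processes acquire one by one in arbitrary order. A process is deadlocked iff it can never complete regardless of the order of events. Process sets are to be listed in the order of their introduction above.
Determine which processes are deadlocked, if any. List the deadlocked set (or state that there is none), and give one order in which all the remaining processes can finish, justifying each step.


Deadlocked set: task-8 and task-3.
Key observation: along task-8 -> task-3 -> task-8, each member waits on what the next one holds — a deadlock; no other process is dragged down with it.
The rest can finish in the order task-0, task-5, task-2, task-4, task-6.
Check, step by step:
  task-0: no waits; runs immediately, freeing L7
  task-5: no waits; runs immediately, freeing L1 and L5
  task-2: no waits; runs immediately, freeing L15
  run task-4 (all its waits — L15 and L7 — are resolved); releases L2 and L12
  task-6: no waits; runs immediately, freeing L13


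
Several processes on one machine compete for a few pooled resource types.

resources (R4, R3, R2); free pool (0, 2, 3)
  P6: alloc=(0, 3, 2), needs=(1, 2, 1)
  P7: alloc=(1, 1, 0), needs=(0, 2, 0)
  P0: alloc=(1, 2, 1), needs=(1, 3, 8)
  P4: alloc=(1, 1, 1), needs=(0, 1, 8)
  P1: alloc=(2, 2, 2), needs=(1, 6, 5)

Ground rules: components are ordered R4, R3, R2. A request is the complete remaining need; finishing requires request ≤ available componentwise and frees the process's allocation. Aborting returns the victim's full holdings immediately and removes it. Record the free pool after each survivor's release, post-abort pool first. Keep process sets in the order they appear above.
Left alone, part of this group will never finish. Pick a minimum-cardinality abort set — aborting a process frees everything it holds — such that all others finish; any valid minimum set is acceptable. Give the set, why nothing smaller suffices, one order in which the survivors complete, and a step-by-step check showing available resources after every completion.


The answer: abort P0.
Key observation: P4 was stuck for good until P0 gave back (1, 2, 1); in the order shown it finishes at step 3.
No smaller set exists: with zero aborts the deadlock remains.
The survivors complete as P6, P1, P4, P7. Verifying each step (starting from the post-abort pool):
  pool = (1, 4, 4)
  run P6 (needs (1, 2, 1), free (1, 4, 4)); after release of (0, 3, 2) the pool is (1, 7, 6)
  run P1 (needs (1, 6, 5), free (1, 7, 6)); after release of (2, 2, 2) the pool is (3, 9, 8)
  run P4 (needs (0, 1, 8), free (3, 9, 8)); after release of (1, 1, 1) the pool is (4, 10, 9)
  run P7 (needs (0, 2, 0), free (4, 10, 9)); after release of (1, 1, 0) the pool is (5, 11, 9)


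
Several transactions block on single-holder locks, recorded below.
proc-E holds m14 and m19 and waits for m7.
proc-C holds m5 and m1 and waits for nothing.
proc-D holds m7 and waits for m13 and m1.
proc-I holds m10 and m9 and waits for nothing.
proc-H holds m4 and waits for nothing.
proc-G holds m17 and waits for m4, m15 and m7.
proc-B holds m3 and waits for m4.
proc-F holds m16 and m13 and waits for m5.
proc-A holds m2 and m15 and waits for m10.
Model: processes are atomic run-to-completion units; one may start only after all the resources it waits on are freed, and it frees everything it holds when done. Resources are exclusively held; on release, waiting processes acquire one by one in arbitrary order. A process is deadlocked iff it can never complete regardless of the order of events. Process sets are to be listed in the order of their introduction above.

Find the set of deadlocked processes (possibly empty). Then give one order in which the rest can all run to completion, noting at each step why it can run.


No process is deadlocked.
Key observation: there is no circular wait here — follow any chain and it reaches a process that is free to run now.
The rest can finish in the order proc-C, proc-I, proc-H, proc-F, proc-D, proc-E, proc-B, proc-A, proc-G.
Check, step by step:
  proc-C: no waits; runs immediately, freeing m5 and m1
  proc-I: no waits; runs immediately, freeing m10 and m9
  proc-H: no waits; runs immediately, freeing m4
  run proc-F (all its waits — m5 — are resolved); releases m16 and m13
  run proc-D (all its waits — m13 and m1 — are resolved); releases m7
  run proc-E (all its waits — m7 — are resolved); releases m14 and m19
  run proc-B (all its waits — m4 — are resolved); releases m3
  run proc-A (all its waits — m10 — are resolved); releases m2 and m15
  run proc-G (all its waits — m4, m15 and m7 — are resolved); releases m17


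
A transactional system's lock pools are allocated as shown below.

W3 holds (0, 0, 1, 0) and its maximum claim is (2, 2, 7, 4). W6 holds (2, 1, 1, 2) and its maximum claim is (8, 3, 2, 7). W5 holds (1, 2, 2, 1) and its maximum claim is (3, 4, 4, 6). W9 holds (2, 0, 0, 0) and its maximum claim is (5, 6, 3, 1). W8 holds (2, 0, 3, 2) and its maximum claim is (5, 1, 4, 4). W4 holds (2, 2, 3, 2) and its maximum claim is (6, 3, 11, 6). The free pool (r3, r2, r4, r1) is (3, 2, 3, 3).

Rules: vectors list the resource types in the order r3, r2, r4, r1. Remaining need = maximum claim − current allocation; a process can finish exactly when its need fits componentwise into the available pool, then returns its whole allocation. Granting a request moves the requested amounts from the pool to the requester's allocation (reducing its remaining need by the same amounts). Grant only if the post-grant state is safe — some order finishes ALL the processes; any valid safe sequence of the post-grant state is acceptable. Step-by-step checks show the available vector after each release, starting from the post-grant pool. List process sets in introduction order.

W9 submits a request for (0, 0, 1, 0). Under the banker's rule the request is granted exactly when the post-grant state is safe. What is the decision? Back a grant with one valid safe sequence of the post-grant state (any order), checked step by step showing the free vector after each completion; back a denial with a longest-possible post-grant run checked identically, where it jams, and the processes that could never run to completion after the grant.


GRANT: granting preserves safety; a valid post-grant sequence is W8, W5, W6, W3, W4, W9.
Key observation: after the grant the pool drops to (3, 2, 2, 3), which still lets W8 finish first and unwind the rest.
Check on the post-grant state, step by step:
  pool = (3, 2, 2, 3)
  run W8 (needs (3, 1, 1, 2), free (3, 2, 2, 3)); after release of (2, 0, 3, 2) the pool is (5, 2, 5, 5)
  run W5 (needs (2, 2, 2, 5), free (5, 2, 5, 5)); after release of (1, 2, 2, 1) the pool is (6, 4, 7, 6)
  run W6 (needs (6, 2, 1, 5), free (6, 4, 7, 6)); after release of (2, 1, 1, 2) the pool is (8, 5, 8, 8)
  run W3 (needs (2, 2, 6, 4), free (8, 5, 8, 8)); after release of (0, 0, 1, 0) the pool is (8, 5, 9, 8)
  run W4 (needs (4, 1, 8, 4), free (8, 5, 9, 8)); after release of (2, 2, 3, 2) the pool is (10, 7, 12, 10)
  run W9 (needs (3, 6, 2, 1), free (10, 7, 12, 10)); after release of (2, 0, 1, 0) the pool is (12, 7, 13, 10)


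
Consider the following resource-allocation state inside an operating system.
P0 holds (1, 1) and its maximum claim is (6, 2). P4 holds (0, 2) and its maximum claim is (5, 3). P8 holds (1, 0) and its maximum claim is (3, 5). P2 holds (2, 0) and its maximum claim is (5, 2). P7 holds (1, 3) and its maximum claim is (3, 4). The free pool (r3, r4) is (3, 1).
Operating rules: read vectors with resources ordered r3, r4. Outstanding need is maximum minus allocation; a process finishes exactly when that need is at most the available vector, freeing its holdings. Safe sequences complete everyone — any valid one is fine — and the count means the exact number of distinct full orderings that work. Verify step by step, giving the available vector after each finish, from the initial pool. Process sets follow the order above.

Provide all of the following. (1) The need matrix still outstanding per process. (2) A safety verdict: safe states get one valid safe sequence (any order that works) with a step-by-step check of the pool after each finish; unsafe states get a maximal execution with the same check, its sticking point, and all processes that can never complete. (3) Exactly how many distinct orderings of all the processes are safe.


(1) Outstanding need per process (order r3, r4):
  P0: (5, 1)
  P4: (5, 1)
  P8: (2, 5)
  P2: (3, 2)
  P7: (2, 1)
(2) The state is SAFE; one workable sequence: P7, P2, P4, P8, P0.
Key observation: the first exact fit in this order is P7 — it needs (2, 1) with (3, 1) free, meeting a requested resource to the last unit.
Walking it through:
  pool = (3, 1)
  run P7 (needs (2, 1), free (3, 1)); after release of (1, 3) the pool is (4, 4)
  run P2 (needs (3, 2), free (4, 4)); after release of (2, 0) the pool is (6, 4)
  run P4 (needs (5, 1), free (6, 4)); after release of (0, 2) the pool is (6, 6)
  run P8 (needs (2, 5), free (6, 6)); after release of (1, 0) the pool is (7, 6)
  run P0 (needs (5, 1), free (7, 6)); after release of (1, 1) the pool is (8, 7)
(3) Exactly 4 of the possible complete orderings are safe sequences.


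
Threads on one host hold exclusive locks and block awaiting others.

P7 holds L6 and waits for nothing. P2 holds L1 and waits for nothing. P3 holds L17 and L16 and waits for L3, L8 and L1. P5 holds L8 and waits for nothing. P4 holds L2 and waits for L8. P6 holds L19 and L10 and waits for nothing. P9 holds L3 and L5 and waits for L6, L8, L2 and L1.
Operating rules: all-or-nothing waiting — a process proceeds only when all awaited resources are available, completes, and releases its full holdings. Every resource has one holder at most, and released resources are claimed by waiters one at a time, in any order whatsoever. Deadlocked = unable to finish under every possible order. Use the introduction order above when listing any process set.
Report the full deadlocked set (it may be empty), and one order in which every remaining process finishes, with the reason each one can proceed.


The deadlocked set is empty.
Key observation: the waits form no ring: some process can always run, and its releases unblock the others one by one.
One completion order for the rest: P5, P2, P6, P4, P7, P9, P3.
Verifying each step:
  P5: no waits; runs immediately, freeing L8
  P2: no waits; runs immediately, freeing L1
  P6: no waits; runs immediately, freeing L19 and L10
  P4 waits on L8 — all released -> runs and releases L2
  P7: no waits; runs immediately, freeing L6
  P9 waits on L6, L8, L2 and L1 — all released -> runs and releases L3 and L5
  P3 waits on L3, L8 and L1 — all released -> runs and releases L17 and L16


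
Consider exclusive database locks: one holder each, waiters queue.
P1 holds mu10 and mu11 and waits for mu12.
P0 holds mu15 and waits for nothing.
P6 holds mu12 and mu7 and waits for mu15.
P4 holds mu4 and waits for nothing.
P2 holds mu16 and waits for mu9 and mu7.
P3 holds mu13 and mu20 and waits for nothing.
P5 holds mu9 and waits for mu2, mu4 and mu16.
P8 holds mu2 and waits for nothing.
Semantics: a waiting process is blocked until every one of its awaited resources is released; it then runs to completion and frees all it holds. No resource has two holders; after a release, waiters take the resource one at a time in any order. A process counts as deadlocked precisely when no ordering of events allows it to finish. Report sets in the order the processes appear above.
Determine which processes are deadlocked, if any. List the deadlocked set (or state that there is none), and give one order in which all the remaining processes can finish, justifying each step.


Deadlocked set: P2 and P5.
Key observation: the wait chain closes on itself along P2 -> P5 -> P2; no other process is dragged down with it.
The rest can finish in the order P3, P4, P0, P6, P1, P8.
Step-by-step check:
  run P3 (it waits on nothing); releases mu13 and mu20
  run P4 (it waits on nothing); releases mu4
  run P0 (it waits on nothing); releases mu15
  P6: everything it awaited (mu15) is free; runs, freeing mu12 and mu7
  P1: everything it awaited (mu12) is free; runs, freeing mu10 and mu11
  run P8 (it waits on nothing); releases mu2


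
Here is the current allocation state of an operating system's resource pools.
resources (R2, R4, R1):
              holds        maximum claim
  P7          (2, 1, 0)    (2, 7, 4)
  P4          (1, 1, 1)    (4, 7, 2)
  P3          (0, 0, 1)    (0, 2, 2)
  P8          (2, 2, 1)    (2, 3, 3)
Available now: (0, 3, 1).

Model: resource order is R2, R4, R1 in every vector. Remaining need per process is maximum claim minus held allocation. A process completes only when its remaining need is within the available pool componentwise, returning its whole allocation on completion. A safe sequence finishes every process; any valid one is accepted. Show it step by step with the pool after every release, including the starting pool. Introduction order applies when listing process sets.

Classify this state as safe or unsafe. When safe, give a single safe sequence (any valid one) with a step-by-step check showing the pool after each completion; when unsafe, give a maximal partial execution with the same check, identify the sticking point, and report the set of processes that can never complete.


UNSAFE — no complete ordering exists.
Key observation: even finishing P3, P8 leaves just (2, 5, 3) free — too little R4 for any of the remaining processes.
A maximal execution: P3, P8 — then nothing else fits. Step-by-step check:
  pool = (0, 3, 1)
  run P3 (needs (0, 2, 1), free (0, 3, 1)); after release of (0, 0, 1) the pool is (0, 3, 2)
  run P8 (needs (0, 1, 2), free (0, 3, 2)); after release of (2, 2, 1) the pool is (2, 5, 3)
  P7 still needs (0, 6, 4) but only (2, 5, 3) is free — short on R4 and R1
  P4 still needs (3, 6, 1) but only (2, 5, 3) is free — short on R2 and R4
Permanently blocked: P7 and P4.


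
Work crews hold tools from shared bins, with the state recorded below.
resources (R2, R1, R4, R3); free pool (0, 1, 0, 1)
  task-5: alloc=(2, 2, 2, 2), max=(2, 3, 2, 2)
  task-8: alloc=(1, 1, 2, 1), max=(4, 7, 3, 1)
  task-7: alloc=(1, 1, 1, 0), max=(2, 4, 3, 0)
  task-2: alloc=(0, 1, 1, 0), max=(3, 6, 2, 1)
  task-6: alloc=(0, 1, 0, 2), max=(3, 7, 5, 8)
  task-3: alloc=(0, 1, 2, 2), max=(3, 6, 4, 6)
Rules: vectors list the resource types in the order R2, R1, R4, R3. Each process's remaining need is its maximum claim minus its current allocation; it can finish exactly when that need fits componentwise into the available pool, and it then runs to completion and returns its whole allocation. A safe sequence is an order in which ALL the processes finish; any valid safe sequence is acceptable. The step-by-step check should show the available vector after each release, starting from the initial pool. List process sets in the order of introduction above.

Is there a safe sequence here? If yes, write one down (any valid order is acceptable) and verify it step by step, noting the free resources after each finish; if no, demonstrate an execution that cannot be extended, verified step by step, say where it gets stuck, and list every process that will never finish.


The state is UNSAFE.
Key observation: once task-5, task-7 finish, the pool peaks at (3, 4, 3, 3) — and every remaining process still needs more R1 than that.
The run task-5, task-7 cannot be extended any further. Verifying each step:
  pool = (0, 1, 0, 1)
  run task-5 (needs (0, 1, 0, 0), free (0, 1, 0, 1)); after release of (2, 2, 2, 2) the pool is (2, 3, 2, 3)
  run task-7 (needs (1, 3, 2, 0), free (2, 3, 2, 3)); after release of (1, 1, 1, 0) the pool is (3, 4, 3, 3)
  task-8 still needs (3, 6, 1, 0) but only (3, 4, 3, 3) is free — short on R1
  task-2 still needs (3, 5, 1, 1) but only (3, 4, 3, 3) is free — short on R1
  task-6 still needs (3, 6, 5, 6) but only (3, 4, 3, 3) is free — short on R1, R4 and R3
  task-3 still needs (3, 5, 2, 4) but only (3, 4, 3, 3) is free — short on R1 and R3
Permanently blocked: task-8, task-2, task-6 and task-3.
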